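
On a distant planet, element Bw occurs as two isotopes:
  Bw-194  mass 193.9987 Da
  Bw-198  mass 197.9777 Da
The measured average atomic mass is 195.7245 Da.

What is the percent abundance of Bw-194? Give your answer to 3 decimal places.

With x = fraction of Bw-194 (so Bw-198 is 1 − x):
193.9987·x + 197.9777·(1 − x) = 195.7245
(193.9987 − 197.9777)·x = 195.7245 − 197.9777
x = -2.2532 / -3.9790 = 0.56627 → 56.627% Bw-194, 43.373% Bw-198.

56.627%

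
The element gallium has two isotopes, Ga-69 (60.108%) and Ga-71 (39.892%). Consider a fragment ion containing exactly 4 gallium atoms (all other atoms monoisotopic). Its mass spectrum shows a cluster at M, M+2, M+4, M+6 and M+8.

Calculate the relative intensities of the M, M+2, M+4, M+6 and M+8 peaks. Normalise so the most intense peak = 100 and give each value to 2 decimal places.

Each Ga atom is independently Ga-69 (p = 0.60108) or Ga-71 (q = 0.39892); the cluster is the binomial expansion (p + q)^4.
P(M) = 0.60108^4 = 0.130536
P(M+2) = 4 × 0.60108^3 × 0.39892^1 = 0.346531
P(M+4) = 6 × 0.60108^2 × 0.39892^2 = 0.344975
P(M+6) = 4 × 0.60108^1 × 0.39892^3 = 0.152633
P(M+8) = 0.39892^4 = 0.025325
The M+2 peak is largest (0.346531); scaling to 100 gives 37.67 : 100.00 : 99.55 : 44.05 : 7.31.

37.67 : 100.00 : 99.55 : 44.05 : 7.31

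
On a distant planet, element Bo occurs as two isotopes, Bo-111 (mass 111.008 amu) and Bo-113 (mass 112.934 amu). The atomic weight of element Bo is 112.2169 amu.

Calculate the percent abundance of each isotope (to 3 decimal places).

Writing the weighted mean with unknown fraction x of Bo-111:
111.008·x + 112.934·(1 − x) = 112.2169
(111.008 − 112.934)·x = 112.2169 − 112.934
x = -0.7171 / -1.926 = 0.37233 → 37.233% Bo-111, 62.767% Bo-113.

Bo-111: 37.233%, Bo-113: 62.767%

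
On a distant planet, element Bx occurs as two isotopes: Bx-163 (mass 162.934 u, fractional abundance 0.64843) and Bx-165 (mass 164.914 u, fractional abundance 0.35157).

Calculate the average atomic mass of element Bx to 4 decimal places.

Average mass = Σ (abundance × isotope mass) = 0.64843 × 162.934 + 0.35157 × 164.914
= 105.65129 + 57.97881 = 163.63010 u

163.6301 u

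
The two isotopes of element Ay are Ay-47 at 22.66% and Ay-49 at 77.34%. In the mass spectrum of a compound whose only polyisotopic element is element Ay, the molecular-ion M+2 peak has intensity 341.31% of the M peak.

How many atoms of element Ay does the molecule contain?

The M+2/M ratio from n Ay atoms is n · q/p = n · 0.7734/0.2266.
n = 3.4131 × 0.2266/0.7734 = 1.00 ≈ 1

1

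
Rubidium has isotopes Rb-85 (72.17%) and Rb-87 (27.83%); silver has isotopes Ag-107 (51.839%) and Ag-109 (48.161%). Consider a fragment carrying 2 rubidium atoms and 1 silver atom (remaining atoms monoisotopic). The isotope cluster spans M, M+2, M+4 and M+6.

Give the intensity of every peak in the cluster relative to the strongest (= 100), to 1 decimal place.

Rubidium pattern (n=2): 0.52085089 : 0.40169822 : 0.07745089
Silver pattern (n=1): 0.51839 : 0.48161
Convolve the two distributions (both contribute in 2-u steps):
  M: 0.52085089×0.51839 = 0.270004
  M+2: 0.52085089×0.48161 + 0.40169822×0.51839 = 0.459083
  M+4: 0.40169822×0.48161 + 0.07745089×0.51839 = 0.233612
  M+6: 0.07745089×0.48161 = 0.037301
Scale to base peak (0.459083) = 100: 58.8 : 100.0 : 50.9 : 8.1

58.8 : 100.0 : 50.9 : 8.1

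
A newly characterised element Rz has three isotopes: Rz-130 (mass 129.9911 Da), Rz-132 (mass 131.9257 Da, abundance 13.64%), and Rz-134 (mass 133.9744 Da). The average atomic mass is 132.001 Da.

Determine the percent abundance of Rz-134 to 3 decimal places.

43.834%

The remaining 86.36% is split between Rz-130 (fraction x) and Rz-134 (fraction 0.8636 − x).
Substituting: 129.9911x + 133.9744(0.8636 − x) = 114.00633452
(129.9911 − 133.9744)x = -1.69395732  ⇒  x = 0.42526, y = 0.43834
Rz-130: 42.526%, Rz-134: 43.834%.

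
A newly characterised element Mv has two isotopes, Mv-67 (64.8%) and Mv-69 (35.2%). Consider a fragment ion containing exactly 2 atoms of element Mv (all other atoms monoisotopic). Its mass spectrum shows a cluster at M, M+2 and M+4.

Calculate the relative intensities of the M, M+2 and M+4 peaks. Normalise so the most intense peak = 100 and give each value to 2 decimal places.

The 2 Mv atoms are independent, so intensities follow the terms of (0.648 + 0.352)^2.
P(M) = 0.648^2 = 0.419904
P(M+2) = 2 × 0.648^1 × 0.352^1 = 0.456192
P(M+4) = 0.352^2 = 0.123904
The M+2 peak is largest (0.456192); scaling to 100 gives 92.05 : 100.00 : 27.16.

92.05 : 100.00 : 27.16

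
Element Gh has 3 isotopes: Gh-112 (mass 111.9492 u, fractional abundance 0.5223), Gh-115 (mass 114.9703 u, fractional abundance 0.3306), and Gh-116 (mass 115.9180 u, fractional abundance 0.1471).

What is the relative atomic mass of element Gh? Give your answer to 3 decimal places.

113.532 u

The abundance-weighted mean is 0.5223 × 111.9492 + 0.3306 × 114.9703 + 0.1471 × 115.9180
= 58.47107 + 38.00918 + 17.05154 = 113.53179 u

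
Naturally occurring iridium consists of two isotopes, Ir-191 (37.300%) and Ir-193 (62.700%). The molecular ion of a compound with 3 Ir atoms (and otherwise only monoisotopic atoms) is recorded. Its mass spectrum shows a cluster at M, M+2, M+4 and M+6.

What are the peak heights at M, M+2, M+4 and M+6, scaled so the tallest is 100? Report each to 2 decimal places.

11.80 : 59.49 : 100.00 : 56.03

The 3 Ir atoms are independent, so intensities follow the terms of (0.37300 + 0.62700)^3.
P(M) = 0.37300^3 = 0.051895
P(M+2) = 3 × 0.37300^2 × 0.62700^1 = 0.261702
P(M+4) = 3 × 0.37300^1 × 0.62700^2 = 0.439911
P(M+6) = 0.62700^3 = 0.246492
The M+4 peak is largest (0.439911); scaling to 100 gives 11.80 : 59.49 : 100.00 : 56.03.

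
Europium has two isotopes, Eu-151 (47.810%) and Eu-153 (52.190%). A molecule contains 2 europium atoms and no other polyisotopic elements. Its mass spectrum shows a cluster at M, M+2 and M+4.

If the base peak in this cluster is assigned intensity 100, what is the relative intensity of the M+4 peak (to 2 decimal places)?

Term probabilities: M 0.2286, M+2 0.4990, M+4 0.2724. Base peak = M+2.
P(M+2) = C(2,1) × 0.47810^1 × 0.52190^1 = 2 × 0.4781 × 0.5219 = 0.499041 (base)
P(M+4) = C(2,2) × 0.47810^0 × 0.52190^2 = 1 × 1.0000 × 0.27237961 = 0.272380
Relative intensity = 0.272380 / 0.499041 × 100 = 54.58

54.58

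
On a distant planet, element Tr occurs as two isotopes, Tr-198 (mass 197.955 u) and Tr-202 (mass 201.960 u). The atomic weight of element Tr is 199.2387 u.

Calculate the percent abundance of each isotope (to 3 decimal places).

Let x be the fractional abundance of Tr-198; then Tr-202 has abundance 1 − x.
197.955·x + 201.960·(1 − x) = 199.2387
(197.955 − 201.960)·x = 199.2387 − 201.960
x = -2.7213 / -4.005 = 0.67948 → 67.948% Tr-198, 32.052% Tr-202.

Tr-198: 67.948%, Tr-202: 32.052%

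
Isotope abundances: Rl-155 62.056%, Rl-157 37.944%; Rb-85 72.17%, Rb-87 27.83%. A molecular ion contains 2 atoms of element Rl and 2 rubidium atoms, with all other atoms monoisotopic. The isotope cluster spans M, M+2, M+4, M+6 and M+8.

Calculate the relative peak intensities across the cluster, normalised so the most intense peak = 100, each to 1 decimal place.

50.1 : 100.0 : 73.5 : 23.6 : 2.8

Element Rl pattern (n=2): 0.38509471 : 0.47093057 : 0.14397471
Rubidium pattern (n=2): 0.52085089 : 0.40169822 : 0.07745089
Convolve the two distributions (both contribute in 2-u steps):
  M: 0.38509471×0.52085089 = 0.200577
  M+2: 0.38509471×0.40169822 + 0.47093057×0.52085089 = 0.399976
  M+4: 0.38509471×0.07745089 + 0.47093057×0.40169822 + 0.14397471×0.52085089 = 0.293987
  M+6: 0.47093057×0.07745089 + 0.14397471×0.40169822 = 0.094308
  M+8: 0.14397471×0.07745089 = 0.011151
Scale to base peak (0.399976) = 100: 50.1 : 100.0 : 73.5 : 23.6 : 2.8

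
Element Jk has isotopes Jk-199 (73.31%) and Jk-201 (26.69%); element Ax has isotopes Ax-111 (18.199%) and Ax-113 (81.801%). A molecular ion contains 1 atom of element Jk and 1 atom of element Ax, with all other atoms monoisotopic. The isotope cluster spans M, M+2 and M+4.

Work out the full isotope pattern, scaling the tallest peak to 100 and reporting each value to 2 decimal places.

20.58 : 100.00 : 33.68

Element Jk pattern (n=1): 0.7331 : 0.2669
Element Ax pattern (n=1): 0.18199 : 0.81801
Convolve the two distributions (both contribute in 2-u steps):
  M: 0.7331×0.18199 = 0.133417
  M+2: 0.7331×0.81801 + 0.2669×0.18199 = 0.648256
  M+4: 0.2669×0.81801 = 0.218327
Scale to base peak (0.648256) = 100: 20.58 : 100.00 : 33.68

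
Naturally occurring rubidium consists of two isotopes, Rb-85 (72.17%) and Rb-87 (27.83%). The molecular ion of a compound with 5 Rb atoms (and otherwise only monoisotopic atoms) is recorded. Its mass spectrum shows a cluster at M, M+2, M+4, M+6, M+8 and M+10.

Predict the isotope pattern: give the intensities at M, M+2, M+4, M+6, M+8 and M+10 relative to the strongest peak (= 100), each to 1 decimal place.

51.9 : 100.0 : 77.1 : 29.7 : 5.7 : 0.4

Each Rb atom is independently Rb-85 (p = 0.7217) or Rb-87 (q = 0.2783); the cluster is the binomial expansion (p + q)^5.
P(M) = 0.7217^5 = 0.195787
P(M+2) = 5 × 0.7217^4 × 0.2783^1 = 0.377494
P(M+4) = 10 × 0.7217^3 × 0.2783^2 = 0.291136
P(M+6) = 10 × 0.7217^2 × 0.2783^3 = 0.112267
P(M+8) = 5 × 0.7217^1 × 0.2783^4 = 0.021646
P(M+10) = 0.2783^5 = 0.001669
The M+2 peak is largest (0.377494); scaling to 100 gives 51.9 : 100.0 : 77.1 : 29.7 : 5.7 : 0.4.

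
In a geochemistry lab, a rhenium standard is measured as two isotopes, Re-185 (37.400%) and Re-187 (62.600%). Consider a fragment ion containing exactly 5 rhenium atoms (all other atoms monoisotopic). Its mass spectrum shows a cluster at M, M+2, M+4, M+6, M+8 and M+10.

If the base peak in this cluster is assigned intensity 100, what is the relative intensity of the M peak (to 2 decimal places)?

(0.37400 + 0.62600)^5 gives M 0.0073, M+2 0.0612, M+4 0.2050, M+6 0.3431, M+8 0.2872, M+10 0.0961; the largest is M+6.
P(M+6) = C(5,3) × 0.37400^2 × 0.62600^3 = 10 × 0.139876 × 0.24531438 = 0.343136 (base)
P(M) = C(5,0) × 0.37400^5 × 0.62600^0 = 1 × 0.00731742 × 1.0000 = 0.007317
Relative intensity = 0.007317 / 0.343136 × 100 = 2.13

2.13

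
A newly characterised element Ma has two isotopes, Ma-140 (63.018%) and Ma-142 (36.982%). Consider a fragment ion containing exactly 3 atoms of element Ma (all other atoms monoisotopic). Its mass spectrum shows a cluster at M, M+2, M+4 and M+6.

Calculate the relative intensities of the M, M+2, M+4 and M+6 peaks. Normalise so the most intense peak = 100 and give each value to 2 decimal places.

56.80 : 100.00 : 58.68 : 11.48

Expanding (0.63018 + 0.36982)^3:
P(M) = 0.63018^3 = 0.250261
P(M+2) = 3 × 0.63018^2 × 0.36982^1 = 0.440596
P(M+4) = 3 × 0.63018^1 × 0.36982^2 = 0.258563
P(M+6) = 0.36982^3 = 0.050579
The M+2 peak is largest (0.440596); scaling to 100 gives 56.80 : 100.00 : 58.68 : 11.48.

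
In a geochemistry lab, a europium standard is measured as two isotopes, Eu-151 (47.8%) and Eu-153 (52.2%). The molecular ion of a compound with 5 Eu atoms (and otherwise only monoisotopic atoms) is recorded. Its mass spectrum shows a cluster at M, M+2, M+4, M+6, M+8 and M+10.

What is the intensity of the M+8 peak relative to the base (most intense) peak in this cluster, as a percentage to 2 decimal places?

Binomial terms of (0.478 + 0.522)^5: M 0.0250, M+2 0.1363, M+4 0.2976, M+6 0.3250, M+8 0.1775, M+10 0.0388 → M+6 is the base peak.
P(M+6) = C(5,3) × 0.478^2 × 0.522^3 = 10 × 0.228484 × 0.14223665 = 0.324988 (base)
P(M+8) = C(5,4) × 0.478^1 × 0.522^4 = 5 × 0.4780 × 0.07424753 = 0.177452
Relative intensity = 0.177452 / 0.324988 × 100 = 54.60

54.60%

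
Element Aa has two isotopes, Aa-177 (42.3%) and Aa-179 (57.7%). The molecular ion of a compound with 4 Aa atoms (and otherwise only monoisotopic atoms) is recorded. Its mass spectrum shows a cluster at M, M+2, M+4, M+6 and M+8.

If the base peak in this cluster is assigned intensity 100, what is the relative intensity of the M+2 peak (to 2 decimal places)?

Term probabilities: M 0.0320, M+2 0.1747, M+4 0.3574, M+6 0.3250, M+8 0.1108. Base peak = M+4.
P(M+4) = C(4,2) × 0.423^2 × 0.577^2 = 6 × 0.178929 × 0.332929 = 0.357424 (base)
P(M+2) = C(4,1) × 0.423^3 × 0.577^1 = 4 × 0.07568697 × 0.5770 = 0.174686
Relative intensity = 0.174686 / 0.357424 × 100 = 48.87

48.87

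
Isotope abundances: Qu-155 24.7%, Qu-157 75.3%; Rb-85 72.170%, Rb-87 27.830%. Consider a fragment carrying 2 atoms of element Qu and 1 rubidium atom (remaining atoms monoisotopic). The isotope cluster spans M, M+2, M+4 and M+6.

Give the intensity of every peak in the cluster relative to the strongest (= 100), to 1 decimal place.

8.6 : 55.7 : 100.0 : 30.8

Element Qu pattern (n=2): 0.061009 : 0.371982 : 0.567009
Rubidium pattern (n=1): 0.7217 : 0.2783
Convolve the two distributions (both contribute in 2-u steps):
  M: 0.061009×0.7217 = 0.044030
  M+2: 0.061009×0.2783 + 0.371982×0.7217 = 0.285438
  M+4: 0.371982×0.2783 + 0.567009×0.7217 = 0.512733
  M+6: 0.567009×0.2783 = 0.157799
Scale to base peak (0.512733) = 100: 8.6 : 55.7 : 100.0 : 30.8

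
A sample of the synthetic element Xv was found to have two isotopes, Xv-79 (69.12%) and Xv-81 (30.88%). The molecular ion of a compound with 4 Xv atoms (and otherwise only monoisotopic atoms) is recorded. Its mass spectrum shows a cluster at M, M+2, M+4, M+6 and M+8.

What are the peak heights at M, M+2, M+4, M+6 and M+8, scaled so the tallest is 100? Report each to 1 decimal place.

56.0 : 100.0 : 67.0 : 20.0 : 2.2

Expanding (0.6912 + 0.3088)^4:
P(M) = 0.6912^4 = 0.228252
P(M+2) = 4 × 0.6912^3 × 0.3088^1 = 0.407895
P(M+4) = 6 × 0.6912^2 × 0.3088^2 = 0.273346
P(M+6) = 4 × 0.6912^1 × 0.3088^3 = 0.081413
P(M+8) = 0.3088^4 = 0.009093
The M+2 peak is largest (0.407895); scaling to 100 gives 56.0 : 100.0 : 67.0 : 20.0 : 2.2.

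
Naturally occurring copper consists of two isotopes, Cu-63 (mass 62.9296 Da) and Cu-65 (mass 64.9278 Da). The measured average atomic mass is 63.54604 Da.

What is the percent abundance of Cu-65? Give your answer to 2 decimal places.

Let x be the fractional abundance of Cu-63; then Cu-65 has abundance 1 − x.
62.9296·x + 64.9278·(1 − x) = 63.54604
(62.9296 − 64.9278)·x = 63.54604 − 64.9278
x = -1.38176 / -1.9982 = 0.69150 → 69.15% Cu-63, 30.85% Cu-65.

30.85%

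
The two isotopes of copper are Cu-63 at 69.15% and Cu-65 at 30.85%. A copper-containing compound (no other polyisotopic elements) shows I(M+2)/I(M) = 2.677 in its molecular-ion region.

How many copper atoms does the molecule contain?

The M+2/M ratio from n Cu atoms is n · q/p = n · 0.3085/0.6915.
n = 2.677 × 0.6915/0.3085 = 6.00 ≈ 6

6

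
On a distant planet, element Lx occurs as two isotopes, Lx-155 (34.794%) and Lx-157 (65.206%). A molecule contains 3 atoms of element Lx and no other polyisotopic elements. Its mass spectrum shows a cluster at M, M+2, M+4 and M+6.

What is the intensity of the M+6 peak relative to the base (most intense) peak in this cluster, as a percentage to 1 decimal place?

Binomial terms of (0.34794 + 0.65206)^3: M 0.0421, M+2 0.2368, M+4 0.4438, M+6 0.2772 → M+4 is the base peak.
P(M+4) = C(3,2) × 0.34794^1 × 0.65206^2 = 3 × 0.34794 × 0.42518224 = 0.443814 (base)
P(M+6) = C(3,3) × 0.34794^0 × 0.65206^3 = 1 × 1.0000 × 0.27724433 = 0.277244
Relative intensity = 0.277244 / 0.443814 × 100 = 62.5

62.5%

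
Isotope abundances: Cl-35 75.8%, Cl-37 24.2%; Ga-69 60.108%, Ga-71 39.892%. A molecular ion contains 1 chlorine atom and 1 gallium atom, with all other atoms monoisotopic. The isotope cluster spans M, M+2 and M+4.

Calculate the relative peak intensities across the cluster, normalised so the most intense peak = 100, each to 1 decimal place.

Chlorine pattern (n=1): 0.7580 : 0.2420
Gallium pattern (n=1): 0.60108 : 0.39892
Convolve the two distributions (both contribute in 2-u steps):
  M: 0.7580×0.60108 = 0.455619
  M+2: 0.7580×0.39892 + 0.2420×0.60108 = 0.447843
  M+4: 0.2420×0.39892 = 0.096539
Scale to base peak (0.455619) = 100: 100.0 : 98.3 : 21.2

100.0 : 98.3 : 21.2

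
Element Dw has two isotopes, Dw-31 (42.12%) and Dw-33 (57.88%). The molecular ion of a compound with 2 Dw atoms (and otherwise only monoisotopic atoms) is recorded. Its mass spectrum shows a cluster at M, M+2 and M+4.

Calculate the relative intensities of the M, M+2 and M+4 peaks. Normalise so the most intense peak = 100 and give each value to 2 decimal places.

36.39 : 100.00 : 68.71

The 2 Dw atoms are independent, so intensities follow the terms of (0.4212 + 0.5788)^2.
P(M) = 0.4212^2 = 0.177409
P(M+2) = 2 × 0.4212^1 × 0.5788^1 = 0.487581
P(M+4) = 0.5788^2 = 0.335009
The M+2 peak is largest (0.487581); scaling to 100 gives 36.39 : 100.00 : 68.71.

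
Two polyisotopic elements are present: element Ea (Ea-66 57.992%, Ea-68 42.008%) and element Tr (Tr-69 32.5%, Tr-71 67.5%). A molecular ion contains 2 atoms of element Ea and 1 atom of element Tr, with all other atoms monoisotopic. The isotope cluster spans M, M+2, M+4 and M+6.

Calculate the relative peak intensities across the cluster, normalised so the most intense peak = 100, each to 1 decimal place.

28.3 : 99.8 : 100.0 : 30.8

Element Ea pattern (n=2): 0.33630721 : 0.48722559 : 0.17646721
Element Tr pattern (n=1): 0.3250 : 0.6750
Convolve the two distributions (both contribute in 2-u steps):
  M: 0.33630721×0.3250 = 0.109300
  M+2: 0.33630721×0.6750 + 0.48722559×0.3250 = 0.385356
  M+4: 0.48722559×0.6750 + 0.17646721×0.3250 = 0.386229
  M+6: 0.17646721×0.6750 = 0.119115
Scale to base peak (0.386229) = 100: 28.3 : 99.8 : 100.0 : 30.8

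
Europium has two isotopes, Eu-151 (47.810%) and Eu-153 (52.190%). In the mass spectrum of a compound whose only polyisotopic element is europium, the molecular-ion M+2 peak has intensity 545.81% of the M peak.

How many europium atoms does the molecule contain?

For n independent Eu atoms, I(M+2)/I(M) = n · (abundance Eu-153) / (abundance Eu-151) = n · 0.52190/0.47810.
n = 5.4581 × 0.47810/0.52190 = 5.00 ≈ 5

5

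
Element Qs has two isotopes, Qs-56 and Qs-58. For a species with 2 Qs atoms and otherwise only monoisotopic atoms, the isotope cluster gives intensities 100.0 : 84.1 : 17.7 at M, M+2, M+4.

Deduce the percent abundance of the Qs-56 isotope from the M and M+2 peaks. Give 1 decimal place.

70.4%

Let p = fractional abundance of Qs-56. I(M+2)/I(M) = [C(2,1)·p^1·(1−p)] / p^2 = 2·(1−p)/p = 84.1/100.0 = 0.8410
(1−p)/p = 0.8410/2 = 0.4205  ⇒  p = 1/(1 + 0.4205) = 0.7040
Qs-56: 70.4%, Qs-58: 29.6%.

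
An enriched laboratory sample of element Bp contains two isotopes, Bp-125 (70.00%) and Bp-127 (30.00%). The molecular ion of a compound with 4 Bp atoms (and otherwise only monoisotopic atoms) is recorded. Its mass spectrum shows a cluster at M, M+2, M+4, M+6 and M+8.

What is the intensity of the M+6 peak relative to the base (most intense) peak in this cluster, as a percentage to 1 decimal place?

(0.7000 + 0.3000)^4 gives M 0.2401, M+2 0.4116, M+4 0.2646, M+6 0.0756, M+8 0.0081; the largest is M+2.
P(M+2) = C(4,1) × 0.7000^3 × 0.3000^1 = 4 × 0.3430 × 0.3000 = 0.411600 (base)
P(M+6) = C(4,3) × 0.7000^1 × 0.3000^3 = 4 × 0.7000 × 0.0270 = 0.075600
Relative intensity = 0.075600 / 0.411600 × 100 = 18.4

18.4%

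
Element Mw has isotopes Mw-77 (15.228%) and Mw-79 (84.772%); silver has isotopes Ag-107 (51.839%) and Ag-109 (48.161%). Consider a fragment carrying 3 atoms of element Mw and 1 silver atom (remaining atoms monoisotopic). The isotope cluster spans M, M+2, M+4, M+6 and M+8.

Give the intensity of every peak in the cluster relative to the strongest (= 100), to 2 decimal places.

Element Mw pattern (n=3): 0.00353125 : 0.05897384 : 0.32829856 : 0.60919634
Silver pattern (n=1): 0.51839 : 0.48161
Convolve the two distributions (both contribute in 2-u steps):
  M: 0.00353125×0.51839 = 0.001831
  M+2: 0.00353125×0.48161 + 0.05897384×0.51839 = 0.032272
  M+4: 0.05897384×0.48161 + 0.32829856×0.51839 = 0.198589
  M+6: 0.32829856×0.48161 + 0.60919634×0.51839 = 0.473913
  M+8: 0.60919634×0.48161 = 0.293395
Scale to base peak (0.473913) = 100: 0.39 : 6.81 : 41.90 : 100.00 : 61.91

0.39 : 6.81 : 41.90 : 100.00 : 61.91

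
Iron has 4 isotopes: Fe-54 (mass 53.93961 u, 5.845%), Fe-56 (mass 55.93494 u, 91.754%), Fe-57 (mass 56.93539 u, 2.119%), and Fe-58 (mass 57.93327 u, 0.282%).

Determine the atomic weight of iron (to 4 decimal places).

55.8451 u

The abundance-weighted mean is 0.05845 × 53.93961 + 0.91754 × 55.93494 + 0.02119 × 56.93539 + 0.00282 × 57.93327
= 3.152770 + 51.322545 + 1.206461 + 0.163372 = 55.845148 u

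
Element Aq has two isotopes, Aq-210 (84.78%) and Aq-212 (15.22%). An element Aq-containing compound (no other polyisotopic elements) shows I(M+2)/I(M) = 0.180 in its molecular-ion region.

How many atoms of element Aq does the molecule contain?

For n independent Aq atoms, I(M+2)/I(M) = n · (abundance Aq-212) / (abundance Aq-210) = n · 0.1522/0.8478.
n = 0.180 × 0.8478/0.1522 = 1.00 ≈ 1

1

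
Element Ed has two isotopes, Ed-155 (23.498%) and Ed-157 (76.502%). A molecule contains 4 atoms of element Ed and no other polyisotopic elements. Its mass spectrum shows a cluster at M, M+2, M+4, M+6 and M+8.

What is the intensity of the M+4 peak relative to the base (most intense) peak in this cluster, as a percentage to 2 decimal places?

(0.23498 + 0.76502)^4 gives M 0.0030, M+2 0.0397, M+4 0.1939, M+6 0.4208, M+8 0.3425; the largest is M+6.
P(M+6) = C(4,3) × 0.23498^1 × 0.76502^3 = 4 × 0.23498 × 0.44773224 = 0.420832 (base)
P(M+4) = C(4,2) × 0.23498^2 × 0.76502^2 = 6 × 0.0552156 × 0.5852556 = 0.193891
Relative intensity = 0.193891 / 0.420832 × 100 = 46.07

46.07%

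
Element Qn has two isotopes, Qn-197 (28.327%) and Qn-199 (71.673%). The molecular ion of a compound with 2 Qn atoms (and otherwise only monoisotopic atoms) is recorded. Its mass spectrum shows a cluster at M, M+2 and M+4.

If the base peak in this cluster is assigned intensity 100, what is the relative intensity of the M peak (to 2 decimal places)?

Term probabilities: M 0.0802, M+2 0.4061, M+4 0.5137. Base peak = M+4.
P(M+4) = C(2,2) × 0.28327^0 × 0.71673^2 = 1 × 1.0000 × 0.51370189 = 0.513702 (base)
P(M) = C(2,0) × 0.28327^2 × 0.71673^0 = 1 × 0.08024189 × 1.0000 = 0.080242
Relative intensity = 0.080242 / 0.513702 × 100 = 15.62

15.62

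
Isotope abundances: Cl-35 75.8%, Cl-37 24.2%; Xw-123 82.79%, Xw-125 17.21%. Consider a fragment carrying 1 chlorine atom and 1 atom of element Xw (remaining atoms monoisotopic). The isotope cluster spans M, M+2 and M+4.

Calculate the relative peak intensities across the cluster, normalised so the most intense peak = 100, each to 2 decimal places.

Chlorine pattern (n=1): 0.7580 : 0.2420
Element Xw pattern (n=1): 0.8279 : 0.1721
Convolve the two distributions (both contribute in 2-u steps):
  M: 0.7580×0.8279 = 0.627548
  M+2: 0.7580×0.1721 + 0.2420×0.8279 = 0.330804
  M+4: 0.2420×0.1721 = 0.041648
Scale to base peak (0.627548) = 100: 100.00 : 52.71 : 6.64

100.00 : 52.71 : 6.64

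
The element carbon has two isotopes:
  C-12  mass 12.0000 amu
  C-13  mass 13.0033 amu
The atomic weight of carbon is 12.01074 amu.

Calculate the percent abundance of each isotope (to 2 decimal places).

Writing the weighted mean with unknown fraction x of C-12:
12.0000·x + 13.0033·(1 − x) = 12.01074
(12.0000 − 13.0033)·x = 12.01074 − 13.0033
x = -0.99256 / -1.0033 = 0.98930 → 98.93% C-12, 1.07% C-13.

C-12: 98.93%, C-13: 1.07%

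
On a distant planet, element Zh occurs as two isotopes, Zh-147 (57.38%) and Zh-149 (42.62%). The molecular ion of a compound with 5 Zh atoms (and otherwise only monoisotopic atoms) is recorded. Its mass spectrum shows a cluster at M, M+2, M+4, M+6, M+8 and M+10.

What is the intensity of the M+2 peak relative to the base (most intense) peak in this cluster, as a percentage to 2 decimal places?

Term probabilities: M 0.0622, M+2 0.2310, M+4 0.3432, M+6 0.2549, M+8 0.0947, M+10 0.0141. Base peak = M+4.
P(M+4) = C(5,2) × 0.5738^3 × 0.4262^2 = 10 × 0.18892161 × 0.18164644 = 0.343169 (base)
P(M+2) = C(5,1) × 0.5738^4 × 0.4262^1 = 5 × 0.10840322 × 0.4262 = 0.231007
Relative intensity = 0.231007 / 0.343169 × 100 = 67.32

67.32%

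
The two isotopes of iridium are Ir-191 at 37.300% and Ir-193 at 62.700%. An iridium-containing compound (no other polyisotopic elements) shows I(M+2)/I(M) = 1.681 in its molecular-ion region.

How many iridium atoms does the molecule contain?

1

The M+2/M ratio from n Ir atoms is n · q/p = n · 0.62700/0.37300.
n = 1.681 × 0.37300/0.62700 = 1.00 ≈ 1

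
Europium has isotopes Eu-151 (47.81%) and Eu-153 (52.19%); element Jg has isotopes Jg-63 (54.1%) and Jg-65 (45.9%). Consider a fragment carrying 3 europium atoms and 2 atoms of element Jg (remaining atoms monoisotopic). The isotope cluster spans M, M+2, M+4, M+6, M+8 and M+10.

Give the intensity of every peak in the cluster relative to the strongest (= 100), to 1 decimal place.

Europium pattern (n=3): 0.10928391 : 0.3578871 : 0.39067407 : 0.14215492
Element Jg pattern (n=2): 0.292681 : 0.496638 : 0.210681
Convolve the two distributions (both contribute in 2-u steps):
  M: 0.10928391×0.292681 = 0.031985
  M+2: 0.10928391×0.496638 + 0.3578871×0.292681 = 0.159021
  M+4: 0.10928391×0.210681 + 0.3578871×0.496638 + 0.39067407×0.292681 = 0.315107
  M+6: 0.3578871×0.210681 + 0.39067407×0.496638 + 0.14215492×0.292681 = 0.311030
  M+8: 0.39067407×0.210681 + 0.14215492×0.496638 = 0.152907
  M+10: 0.14215492×0.210681 = 0.029949
Scale to base peak (0.315107) = 100: 10.2 : 50.5 : 100.0 : 98.7 : 48.5 : 9.5

10.2 : 50.5 : 100.0 : 98.7 : 48.5 : 9.5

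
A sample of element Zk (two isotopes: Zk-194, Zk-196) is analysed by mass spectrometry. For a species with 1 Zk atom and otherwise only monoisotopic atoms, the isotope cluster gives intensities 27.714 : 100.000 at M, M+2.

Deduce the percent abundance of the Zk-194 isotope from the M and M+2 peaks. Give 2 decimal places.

Let p = fractional abundance of Zk-194. I(M+2)/I(M) = [C(1,1)·p^0·(1−p)] / p^1 = 1·(1−p)/p = 100.000/27.714 = 3.6083
(1−p)/p = 3.6083/1 = 3.6083  ⇒  p = 1/(1 + 3.6083) = 0.2170
Zk-194: 21.70%, Zk-196: 78.30%.

21.70%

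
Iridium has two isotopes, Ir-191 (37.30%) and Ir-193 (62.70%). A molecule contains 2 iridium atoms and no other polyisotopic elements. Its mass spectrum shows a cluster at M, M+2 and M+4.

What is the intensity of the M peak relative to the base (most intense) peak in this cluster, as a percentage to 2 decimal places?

Term probabilities: M 0.1391, M+2 0.4677, M+4 0.3931. Base peak = M+2.
P(M+2) = C(2,1) × 0.3730^1 × 0.6270^1 = 2 × 0.3730 × 0.6270 = 0.467742 (base)
P(M) = C(2,0) × 0.3730^2 × 0.6270^0 = 1 × 0.139129 × 1.0000 = 0.139129
Relative intensity = 0.139129 / 0.467742 × 100 = 29.74

29.74%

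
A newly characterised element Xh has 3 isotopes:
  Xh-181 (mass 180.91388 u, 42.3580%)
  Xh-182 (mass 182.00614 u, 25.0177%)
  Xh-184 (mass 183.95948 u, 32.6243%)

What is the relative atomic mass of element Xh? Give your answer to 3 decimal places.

Weight each isotope mass by its fractional abundance: 0.423580 × 180.91388 + 0.250177 × 182.00614 + 0.326243 × 183.95948
= 76.631501 + 45.533750 + 60.015493 = 182.180744 u

182.181 u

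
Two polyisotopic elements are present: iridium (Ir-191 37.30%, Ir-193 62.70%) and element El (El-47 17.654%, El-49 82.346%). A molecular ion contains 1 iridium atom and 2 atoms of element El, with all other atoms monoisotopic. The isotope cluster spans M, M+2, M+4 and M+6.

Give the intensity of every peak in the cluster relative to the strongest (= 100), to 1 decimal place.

2.7 : 29.4 : 100.0 : 97.7

Iridium pattern (n=1): 0.3730 : 0.6270
Element El pattern (n=2): 0.03116637 : 0.29074726 : 0.67808637
Convolve the two distributions (both contribute in 2-u steps):
  M: 0.3730×0.03116637 = 0.011625
  M+2: 0.3730×0.29074726 + 0.6270×0.03116637 = 0.127990
  M+4: 0.3730×0.67808637 + 0.6270×0.29074726 = 0.435225
  M+6: 0.6270×0.67808637 = 0.425160
Scale to base peak (0.435225) = 100: 2.7 : 29.4 : 100.0 : 97.7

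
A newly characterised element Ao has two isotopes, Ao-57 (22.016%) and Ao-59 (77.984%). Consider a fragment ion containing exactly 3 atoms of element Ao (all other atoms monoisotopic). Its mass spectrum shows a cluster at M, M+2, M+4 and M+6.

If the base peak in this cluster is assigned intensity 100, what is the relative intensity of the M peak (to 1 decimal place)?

Term probabilities: M 0.0107, M+2 0.1134, M+4 0.4017, M+6 0.4743. Base peak = M+6.
P(M+6) = C(3,3) × 0.22016^0 × 0.77984^3 = 1 × 1.0000 × 0.47426003 = 0.474260 (base)
P(M) = C(3,0) × 0.22016^3 × 0.77984^0 = 1 × 0.01067125 × 1.0000 = 0.010671
Relative intensity = 0.010671 / 0.474260 × 100 = 2.3

2.3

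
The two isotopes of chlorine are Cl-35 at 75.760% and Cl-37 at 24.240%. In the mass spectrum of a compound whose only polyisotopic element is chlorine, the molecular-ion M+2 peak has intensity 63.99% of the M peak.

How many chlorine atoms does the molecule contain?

2

For n independent Cl atoms, I(M+2)/I(M) = n · (abundance Cl-37) / (abundance Cl-35) = n · 0.24240/0.75760.
n = 0.6399 × 0.75760/0.24240 = 2.00 ≈ 2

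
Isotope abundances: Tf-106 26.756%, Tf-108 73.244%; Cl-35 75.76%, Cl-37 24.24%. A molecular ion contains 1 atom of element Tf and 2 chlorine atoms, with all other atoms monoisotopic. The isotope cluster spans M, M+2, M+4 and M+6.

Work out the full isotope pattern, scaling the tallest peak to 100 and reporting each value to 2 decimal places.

29.61 : 100.00 : 54.90 : 8.30

Element Tf pattern (n=1): 0.26756 : 0.73244
Chlorine pattern (n=2): 0.57395776 : 0.36728448 : 0.05875776
Convolve the two distributions (both contribute in 2-u steps):
  M: 0.26756×0.57395776 = 0.153568
  M+2: 0.26756×0.36728448 + 0.73244×0.57395776 = 0.518660
  M+4: 0.26756×0.05875776 + 0.73244×0.36728448 = 0.284735
  M+6: 0.73244×0.05875776 = 0.043037
Scale to base peak (0.518660) = 100: 29.61 : 100.00 : 54.90 : 8.30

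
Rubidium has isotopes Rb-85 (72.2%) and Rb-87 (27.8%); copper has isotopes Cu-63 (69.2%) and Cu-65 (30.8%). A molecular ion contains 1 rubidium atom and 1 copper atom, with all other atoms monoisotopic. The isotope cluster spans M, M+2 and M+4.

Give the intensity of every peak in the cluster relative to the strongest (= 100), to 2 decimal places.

100.00 : 83.01 : 17.14

Rubidium pattern (n=1): 0.7220 : 0.2780
Copper pattern (n=1): 0.6920 : 0.3080
Convolve the two distributions (both contribute in 2-u steps):
  M: 0.7220×0.6920 = 0.499624
  M+2: 0.7220×0.3080 + 0.2780×0.6920 = 0.414752
  M+4: 0.2780×0.3080 = 0.085624
Scale to base peak (0.499624) = 100: 100.00 : 83.01 : 17.14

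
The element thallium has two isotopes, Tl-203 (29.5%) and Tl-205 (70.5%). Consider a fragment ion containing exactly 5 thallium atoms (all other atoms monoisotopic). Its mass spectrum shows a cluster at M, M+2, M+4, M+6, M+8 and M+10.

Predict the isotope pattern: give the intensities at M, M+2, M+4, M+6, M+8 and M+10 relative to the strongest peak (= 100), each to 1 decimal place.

0.6 : 7.3 : 35.0 : 83.7 : 100.0 : 47.8

Each Tl atom is independently Tl-203 (p = 0.295) or Tl-205 (q = 0.705); the cluster is the binomial expansion (p + q)^5.
P(M) = 0.295^5 = 0.002234
P(M+2) = 5 × 0.295^4 × 0.705^1 = 0.026696
P(M+4) = 10 × 0.295^3 × 0.705^2 = 0.127598
P(M+6) = 10 × 0.295^2 × 0.705^3 = 0.304938
P(M+8) = 5 × 0.295^1 × 0.705^4 = 0.364375
P(M+10) = 0.705^5 = 0.174159
The M+8 peak is largest (0.364375); scaling to 100 gives 0.6 : 7.3 : 35.0 : 83.7 : 100.0 : 47.8.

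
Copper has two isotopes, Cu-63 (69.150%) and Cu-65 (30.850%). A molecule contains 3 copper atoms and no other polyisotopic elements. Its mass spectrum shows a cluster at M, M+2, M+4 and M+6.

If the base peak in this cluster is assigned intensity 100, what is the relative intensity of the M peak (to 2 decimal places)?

74.72

Binomial terms of (0.69150 + 0.30850)^3: M 0.3307, M+2 0.4425, M+4 0.1974, M+6 0.0294 → M+2 is the base peak.
P(M+2) = C(3,1) × 0.69150^2 × 0.30850^1 = 3 × 0.47817225 × 0.3085 = 0.442548 (base)
P(M) = C(3,0) × 0.69150^3 × 0.30850^0 = 1 × 0.33065611 × 1.0000 = 0.330656
Relative intensity = 0.330656 / 0.442548 × 100 = 74.72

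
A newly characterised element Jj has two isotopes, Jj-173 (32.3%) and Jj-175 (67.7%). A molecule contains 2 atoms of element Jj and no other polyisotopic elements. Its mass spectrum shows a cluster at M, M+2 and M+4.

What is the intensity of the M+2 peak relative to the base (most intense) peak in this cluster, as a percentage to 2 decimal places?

95.42%

(0.323 + 0.677)^2 gives M 0.1043, M+2 0.4373, M+4 0.4583; the largest is M+4.
P(M+4) = C(2,2) × 0.323^0 × 0.677^2 = 1 × 1.0000 × 0.458329 = 0.458329 (base)
P(M+2) = C(2,1) × 0.323^1 × 0.677^1 = 2 × 0.3230 × 0.6770 = 0.437342
Relative intensity = 0.437342 / 0.458329 × 100 = 95.42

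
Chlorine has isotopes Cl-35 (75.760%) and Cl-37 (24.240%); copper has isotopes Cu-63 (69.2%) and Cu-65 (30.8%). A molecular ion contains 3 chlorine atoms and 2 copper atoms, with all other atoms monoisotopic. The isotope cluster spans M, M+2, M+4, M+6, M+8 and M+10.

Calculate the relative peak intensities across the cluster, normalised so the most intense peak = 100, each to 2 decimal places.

54.05 : 100.00 : 73.49 : 26.83 : 4.86 : 0.35

Chlorine pattern (n=3): 0.4348304 : 0.41738208 : 0.13354464 : 0.01424288
Copper pattern (n=2): 0.478864 : 0.426272 : 0.094864
Convolve the two distributions (both contribute in 2-u steps):
  M: 0.4348304×0.478864 = 0.208225
  M+2: 0.4348304×0.426272 + 0.41738208×0.478864 = 0.385225
  M+4: 0.4348304×0.094864 + 0.41738208×0.426272 + 0.13354464×0.478864 = 0.283118
  M+6: 0.41738208×0.094864 + 0.13354464×0.426272 + 0.01424288×0.478864 = 0.103341
  M+8: 0.13354464×0.094864 + 0.01424288×0.426272 = 0.018740
  M+10: 0.01424288×0.094864 = 0.001351
Scale to base peak (0.385225) = 100: 54.05 : 100.00 : 73.49 : 26.83 : 4.86 : 0.35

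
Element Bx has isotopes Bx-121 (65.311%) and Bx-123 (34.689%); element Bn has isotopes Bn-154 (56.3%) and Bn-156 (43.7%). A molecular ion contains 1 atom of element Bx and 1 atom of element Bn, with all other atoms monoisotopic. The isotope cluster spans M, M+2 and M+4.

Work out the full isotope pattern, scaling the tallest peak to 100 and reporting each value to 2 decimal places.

Element Bx pattern (n=1): 0.65311 : 0.34689
Element Bn pattern (n=1): 0.5630 : 0.4370
Convolve the two distributions (both contribute in 2-u steps):
  M: 0.65311×0.5630 = 0.367701
  M+2: 0.65311×0.4370 + 0.34689×0.5630 = 0.480708
  M+4: 0.34689×0.4370 = 0.151591
Scale to base peak (0.480708) = 100: 76.49 : 100.00 : 31.53

76.49 : 100.00 : 31.53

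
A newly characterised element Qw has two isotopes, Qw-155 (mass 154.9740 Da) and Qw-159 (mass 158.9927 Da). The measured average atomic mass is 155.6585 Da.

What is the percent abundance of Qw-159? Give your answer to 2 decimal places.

Let x be the fractional abundance of Qw-155; then Qw-159 has abundance 1 − x.
154.9740·x + 158.9927·(1 − x) = 155.6585
(154.9740 − 158.9927)·x = 155.6585 − 158.9927
x = -3.3342 / -4.0187 = 0.82967 → 82.97% Qw-155, 17.03% Qw-159.

17.03%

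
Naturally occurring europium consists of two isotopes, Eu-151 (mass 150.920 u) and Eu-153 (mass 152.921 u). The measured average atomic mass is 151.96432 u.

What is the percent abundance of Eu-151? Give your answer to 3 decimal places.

47.810%

Writing the weighted mean with unknown fraction x of Eu-151:
150.920·x + 152.921·(1 − x) = 151.96432
(150.920 − 152.921)·x = 151.96432 − 152.921
x = -0.95668 / -2.001 = 0.47810 → 47.810% Eu-151, 52.190% Eu-153.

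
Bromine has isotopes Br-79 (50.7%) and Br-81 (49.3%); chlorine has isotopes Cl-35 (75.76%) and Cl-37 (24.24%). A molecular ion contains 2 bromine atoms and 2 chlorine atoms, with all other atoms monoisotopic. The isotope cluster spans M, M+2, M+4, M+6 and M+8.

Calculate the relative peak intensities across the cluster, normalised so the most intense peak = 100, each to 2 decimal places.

38.69 : 100.00 : 88.69 : 31.11 : 3.75

Bromine pattern (n=2): 0.257049 : 0.499902 : 0.243049
Chlorine pattern (n=2): 0.57395776 : 0.36728448 : 0.05875776
Convolve the two distributions (both contribute in 2-u steps):
  M: 0.257049×0.57395776 = 0.147535
  M+2: 0.257049×0.36728448 + 0.499902×0.57395776 = 0.381333
  M+4: 0.257049×0.05875776 + 0.499902×0.36728448 + 0.243049×0.57395776 = 0.338210
  M+6: 0.499902×0.05875776 + 0.243049×0.36728448 = 0.118641
  M+8: 0.243049×0.05875776 = 0.014281
Scale to base peak (0.381333) = 100: 38.69 : 100.00 : 88.69 : 31.11 : 3.75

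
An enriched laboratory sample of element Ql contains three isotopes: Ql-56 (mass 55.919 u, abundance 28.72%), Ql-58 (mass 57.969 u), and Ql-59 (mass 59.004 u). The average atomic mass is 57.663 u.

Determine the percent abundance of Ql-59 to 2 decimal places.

The remaining 71.28% is split between Ql-58 (fraction x) and Ql-59 (fraction 0.7128 − x).
Substituting: 57.969x + 59.004(0.7128 − x) = 41.6030632
(57.969 − 59.004)x = -0.454988  ⇒  x = 0.43960, y = 0.27320
Ql-58: 43.96%, Ql-59: 27.32%.

27.32%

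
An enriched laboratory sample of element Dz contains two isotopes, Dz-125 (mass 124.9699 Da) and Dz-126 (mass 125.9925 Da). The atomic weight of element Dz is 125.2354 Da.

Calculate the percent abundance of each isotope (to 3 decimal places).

Dz-125: 74.037%, Dz-126: 25.963%

Writing the weighted mean with unknown fraction x of Dz-125:
124.9699·x + 125.9925·(1 − x) = 125.2354
(124.9699 − 125.9925)·x = 125.2354 − 125.9925
x = -0.7571 / -1.0226 = 0.74037 → 74.037% Dz-125, 25.963% Dz-126.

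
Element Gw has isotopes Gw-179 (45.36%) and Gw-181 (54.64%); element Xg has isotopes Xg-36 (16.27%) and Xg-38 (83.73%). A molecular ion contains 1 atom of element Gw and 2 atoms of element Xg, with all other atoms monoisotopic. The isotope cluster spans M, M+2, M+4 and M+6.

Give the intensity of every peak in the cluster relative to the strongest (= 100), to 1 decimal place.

2.6 : 29.6 : 100.0 : 82.0

Element Gw pattern (n=1): 0.4536 : 0.5464
Element Xg pattern (n=2): 0.02647129 : 0.27245742 : 0.70107129
Convolve the two distributions (both contribute in 2-u steps):
  M: 0.4536×0.02647129 = 0.012007
  M+2: 0.4536×0.27245742 + 0.5464×0.02647129 = 0.138051
  M+4: 0.4536×0.70107129 + 0.5464×0.27245742 = 0.466877
  M+6: 0.5464×0.70107129 = 0.383065
Scale to base peak (0.466877) = 100: 2.6 : 29.6 : 100.0 : 82.0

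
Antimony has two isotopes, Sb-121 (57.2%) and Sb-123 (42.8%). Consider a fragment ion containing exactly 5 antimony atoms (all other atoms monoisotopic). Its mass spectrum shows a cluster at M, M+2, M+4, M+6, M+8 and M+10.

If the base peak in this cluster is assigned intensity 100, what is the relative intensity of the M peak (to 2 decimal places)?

17.86

(0.572 + 0.428)^5 gives M 0.0612, M+2 0.2291, M+4 0.3428, M+6 0.2565, M+8 0.0960, M+10 0.0144; the largest is M+4.
P(M+4) = C(5,2) × 0.572^3 × 0.428^2 = 10 × 0.18714925 × 0.183184 = 0.342827 (base)
P(M) = C(5,0) × 0.572^5 × 0.428^0 = 1 × 0.06123224 × 1.0000 = 0.061232
Relative intensity = 0.061232 / 0.342827 × 100 = 17.86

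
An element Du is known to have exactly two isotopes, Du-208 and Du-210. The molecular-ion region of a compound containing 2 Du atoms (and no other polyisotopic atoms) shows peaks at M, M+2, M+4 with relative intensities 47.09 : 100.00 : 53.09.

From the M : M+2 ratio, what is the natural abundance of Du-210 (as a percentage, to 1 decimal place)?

Write p for the Du-208 fraction. I(M+2)/I(M) = [C(2,1)·p^1·(1−p)] / p^2 = 2·(1−p)/p = 100.00/47.09 = 2.1236
(1−p)/p = 2.1236/2 = 1.0618  ⇒  p = 1/(1 + 1.0618) = 0.4850
Du-208: 48.5%, Du-210: 51.5%.

51.5%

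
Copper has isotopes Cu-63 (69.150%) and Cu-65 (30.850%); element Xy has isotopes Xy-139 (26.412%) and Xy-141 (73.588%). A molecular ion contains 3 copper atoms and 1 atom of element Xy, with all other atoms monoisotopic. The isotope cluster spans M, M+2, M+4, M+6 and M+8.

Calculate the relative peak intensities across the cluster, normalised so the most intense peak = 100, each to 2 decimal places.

23.12 : 95.34 : 100.00 : 40.51 : 5.72

Copper pattern (n=3): 0.33065611 : 0.44254842 : 0.19743483 : 0.02936064
Element Xy pattern (n=1): 0.26412 : 0.73588
Convolve the two distributions (both contribute in 2-u steps):
  M: 0.33065611×0.26412 = 0.087333
  M+2: 0.33065611×0.73588 + 0.44254842×0.26412 = 0.360209
  M+4: 0.44254842×0.73588 + 0.19743483×0.26412 = 0.377809
  M+6: 0.19743483×0.73588 + 0.02936064×0.26412 = 0.153043
  M+8: 0.02936064×0.73588 = 0.021606
Scale to base peak (0.377809) = 100: 23.12 : 95.34 : 100.00 : 40.51 : 5.72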